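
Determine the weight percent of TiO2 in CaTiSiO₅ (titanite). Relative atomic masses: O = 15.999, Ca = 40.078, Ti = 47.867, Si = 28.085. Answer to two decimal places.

40.74 wt%

Molar mass of CaTiSiO₅ = 1×40.078 + 1×47.867 + 1×28.085 + 5×15.999 = 196.025 g/mol.
Each formula unit contains 1 Ti, equivalent to 1/1 = 1.0000 mol TiO2.
M(TiO2) = 1×47.867 + 2×15.999 = 79.865 g/mol.
Mass of TiO2 per formula unit = 1.0000 × 79.865 = 79.865 g.
TiO2 wt% = 79.865 / 196.025 × 100 = 40.74%.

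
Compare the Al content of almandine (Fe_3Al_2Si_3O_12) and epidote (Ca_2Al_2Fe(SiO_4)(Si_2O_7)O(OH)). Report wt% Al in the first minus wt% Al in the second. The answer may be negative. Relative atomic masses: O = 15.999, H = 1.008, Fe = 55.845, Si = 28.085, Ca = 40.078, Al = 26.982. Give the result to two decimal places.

-0.33 percentage points

Al in Fe_3Al_2Si_3O_12: molar mass 497.742 g/mol; 2×26.982 = 53.964 g → 10.84 wt%.
Al in Ca_2Al_2Fe(SiO_4)(Si_2O_7)O(OH): molar mass 483.215 g/mol; 2×26.982 = 53.964 g → 11.17 wt%.
Difference = 10.84 − 11.17 = -0.33 percentage points.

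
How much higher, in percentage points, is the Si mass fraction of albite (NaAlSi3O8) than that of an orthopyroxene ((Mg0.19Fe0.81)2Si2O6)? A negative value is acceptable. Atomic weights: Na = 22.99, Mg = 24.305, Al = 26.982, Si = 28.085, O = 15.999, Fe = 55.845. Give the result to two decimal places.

9.83 percentage points

First mineral: 84.255 g Si in 262.219 g formula = 32.13 wt% Si.
Second mineral: 56.170 g Si in 251.869 g formula = 22.30 wt% Si.
32.13% − 22.30% gives a difference of 9.83 percentage points.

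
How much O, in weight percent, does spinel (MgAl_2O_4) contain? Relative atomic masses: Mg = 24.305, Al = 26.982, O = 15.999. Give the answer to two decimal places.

M(MgAl_2O_4) = 142.265 g/mol.
O contributes 4 × 15.999 = 63.996 g per mole.
63.996/142.265 = 0.4498 → 44.98%.

44.98 weight percent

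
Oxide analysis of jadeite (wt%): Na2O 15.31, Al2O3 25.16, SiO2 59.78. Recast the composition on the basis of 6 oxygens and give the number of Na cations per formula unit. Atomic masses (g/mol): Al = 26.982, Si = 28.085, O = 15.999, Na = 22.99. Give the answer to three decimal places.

Na2O: 15.31/61.979 = 0.24702 mol → 0.49404 mol Na, 0.24702 mol O.
Al2O3: 25.16/101.961 = 0.24676 mol → 0.49352 mol Al, 0.74028 mol O.
SiO2: 59.78/60.083 = 0.99496 mol → 0.99496 mol Si, 1.98992 mol O.
Total oxygen = 2.97722 mol. Normalization factor = 6/2.97722 = 2.01530.
Na per 6 O = 0.49404 × 2.01530 = 0.996.

0.996 Na apfu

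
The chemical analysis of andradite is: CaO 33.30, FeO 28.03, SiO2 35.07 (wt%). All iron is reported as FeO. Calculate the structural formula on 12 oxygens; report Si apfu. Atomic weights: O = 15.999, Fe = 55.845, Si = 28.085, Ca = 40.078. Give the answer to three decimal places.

3.256 Si apfu

CaO: 33.30/56.077 = 0.59383 mol → 0.59383 mol Ca, 0.59383 mol O.
FeO: 28.03/71.844 = 0.39015 mol → 0.39015 mol Fe, 0.39015 mol O.
SiO2: 35.07/60.083 = 0.58369 mol → 0.58369 mol Si, 1.16738 mol O.
Total oxygen = 2.15136 mol. Normalization factor = 12/2.15136 = 5.57787.
Si per 12 O = 0.58369 × 5.57787 = 3.256.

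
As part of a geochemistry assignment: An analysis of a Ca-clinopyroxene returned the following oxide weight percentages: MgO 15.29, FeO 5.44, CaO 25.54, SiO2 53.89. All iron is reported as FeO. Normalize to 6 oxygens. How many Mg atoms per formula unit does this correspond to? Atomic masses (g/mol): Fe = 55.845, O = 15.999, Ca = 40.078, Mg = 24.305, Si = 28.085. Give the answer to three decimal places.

MgO: 15.29/40.304 = 0.37937 mol → 0.37937 mol Mg, 0.37937 mol O.
FeO: 5.44/71.844 = 0.07572 mol → 0.07572 mol Fe, 0.07572 mol O.
CaO: 25.54/56.077 = 0.45545 mol → 0.45545 mol Ca, 0.45545 mol O.
SiO2: 53.89/60.083 = 0.89693 mol → 0.89693 mol Si, 1.79386 mol O.
Total oxygen = 2.70440 mol. Normalization factor = 6/2.70440 = 2.21861.
Mg per 6 O = 0.37937 × 2.21861 = 0.842.

0.842 Mg apfu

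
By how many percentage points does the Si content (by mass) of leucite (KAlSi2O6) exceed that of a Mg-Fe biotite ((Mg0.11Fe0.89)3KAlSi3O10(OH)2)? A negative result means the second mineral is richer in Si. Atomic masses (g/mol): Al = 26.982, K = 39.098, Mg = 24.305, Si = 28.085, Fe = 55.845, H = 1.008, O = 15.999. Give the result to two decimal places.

8.94 percentage points

M(KAlSi2O6) = 218.244 g/mol, so wt% Si = 56.170/218.244 × 100 = 25.74%.
M((Mg0.11Fe0.89)3KAlSi3O10(OH)2) = 501.466 g/mol, so wt% Si = 84.255/501.466 × 100 = 16.80%.
25.74 − 16.80 = 8.94 pp.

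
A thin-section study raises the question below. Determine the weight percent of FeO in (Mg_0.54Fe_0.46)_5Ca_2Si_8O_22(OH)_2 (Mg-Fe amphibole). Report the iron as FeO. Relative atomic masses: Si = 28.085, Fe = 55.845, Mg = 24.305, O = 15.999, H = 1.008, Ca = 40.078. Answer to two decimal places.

Formula mass = 884.895 g/mol.
2.30 Fe → 2.3000 mol FeO per formula unit; M(FeO) = 71.844, so FeO mass = 165.241 g.
165.241/884.895 × 100 = 18.67 wt%.

18.67 wt%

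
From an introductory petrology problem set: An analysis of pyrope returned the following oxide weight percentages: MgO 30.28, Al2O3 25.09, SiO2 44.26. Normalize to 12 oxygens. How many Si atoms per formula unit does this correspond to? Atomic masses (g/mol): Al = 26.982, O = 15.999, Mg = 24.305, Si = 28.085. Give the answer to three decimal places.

2.984 Si apfu

MgO: 30.28/40.304 = 0.75129 mol → 0.75129 mol Mg, 0.75129 mol O.
Al2O3: 25.09/101.961 = 0.24607 mol → 0.49214 mol Al, 0.73821 mol O.
SiO2: 44.26/60.083 = 0.73665 mol → 0.73665 mol Si, 1.47330 mol O.
Total oxygen = 2.96280 mol. Normalization factor = 12/2.96280 = 4.05022.
Si per 12 O = 0.73665 × 4.05022 = 2.984.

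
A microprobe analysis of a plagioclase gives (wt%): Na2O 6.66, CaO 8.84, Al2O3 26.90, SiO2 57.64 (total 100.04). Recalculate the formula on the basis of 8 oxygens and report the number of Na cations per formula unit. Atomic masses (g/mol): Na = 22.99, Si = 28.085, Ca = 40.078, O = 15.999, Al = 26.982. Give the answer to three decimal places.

0.578 Na apfu

6.66 wt% Na2O ÷ 61.979 g/mol = 0.10746 mol, giving 0.21492 Na and 0.10746 O.
8.84 wt% CaO ÷ 56.077 g/mol = 0.15764 mol, giving 0.15764 Ca and 0.15764 O.
26.90 wt% Al2O3 ÷ 101.961 g/mol = 0.26383 mol, giving 0.52766 Al and 0.79149 O.
57.64 wt% SiO2 ÷ 60.083 g/mol = 0.95934 mol, giving 0.95934 Si and 1.91868 O.
Oxygen sums to 2.97527; scaling by 8/2.97527 = 2.68883 puts the formula on 8 O.
Na: 0.21492 × 2.68883 = 0.578 atoms per formula unit.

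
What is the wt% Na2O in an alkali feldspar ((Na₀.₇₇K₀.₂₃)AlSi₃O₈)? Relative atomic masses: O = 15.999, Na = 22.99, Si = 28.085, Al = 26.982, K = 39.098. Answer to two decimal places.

M((Na₀.₇₇K₀.₂₃)AlSi₃O₈) = 265.924 g/mol; M(Na2O) = 61.979 g/mol.
Moles Na2O per formula unit = 0.77 Na ÷ 2 = 0.3850.
Na2O fraction = (0.3850 × 61.979) / 265.924 = 23.862/265.924 = 0.0897.

8.97 wt%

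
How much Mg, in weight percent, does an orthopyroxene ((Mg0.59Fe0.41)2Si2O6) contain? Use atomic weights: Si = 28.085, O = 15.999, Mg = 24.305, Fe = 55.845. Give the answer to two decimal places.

Molar mass of (Mg0.59Fe0.41)2Si2O6: 1.18·24.305 + 0.82·55.845 + 2·28.085 + 6·15.999 = 226.637 g/mol.
Mass of Mg per formula unit: 1.18 × 24.305 = 28.680 g.
Weight fraction Mg = 28.680 / 226.637 = 0.1265.

12.65 weight percent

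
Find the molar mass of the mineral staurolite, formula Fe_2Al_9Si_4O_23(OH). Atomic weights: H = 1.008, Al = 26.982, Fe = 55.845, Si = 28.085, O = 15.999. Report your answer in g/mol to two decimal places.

851.85 g/mol

Fe: 2 × 55.845 = 111.6900
Al: 9 × 26.982 = 242.8380
Si: 4 × 28.085 = 112.3400
O: 24 × 15.999 = 383.9760
H: 1 × 1.008 = 1.0080
Summing the contributions gives the formula mass.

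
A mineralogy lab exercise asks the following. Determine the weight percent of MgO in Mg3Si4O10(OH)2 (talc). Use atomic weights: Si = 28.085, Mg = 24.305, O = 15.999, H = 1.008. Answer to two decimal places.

31.88 wt%

Molar mass of Mg3Si4O10(OH)2 = 3*24.305 + 4*28.085 + 12*15.999 + 2*1.008 = 379.259 g/mol.
Each formula unit contains 3 Mg, equivalent to 3/1 = 3.0000 mol MgO.
M(MgO) = 1×24.305 + 1×15.999 = 40.304 g/mol.
Mass of MgO per formula unit = 3.0000 × 40.304 = 120.912 g.
MgO wt% = 120.912 / 379.259 × 100 = 31.88%.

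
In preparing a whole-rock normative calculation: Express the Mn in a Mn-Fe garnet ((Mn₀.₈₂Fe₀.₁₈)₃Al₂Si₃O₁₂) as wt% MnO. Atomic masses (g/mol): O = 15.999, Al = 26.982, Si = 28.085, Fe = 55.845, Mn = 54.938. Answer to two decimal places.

M((Mn₀.₈₂Fe₀.₁₈)₃Al₂Si₃O₁₂) = 495.511 g/mol; M(MnO) = 70.937 g/mol.
Moles MnO per formula unit = 2.46 Mn ÷ 1 = 2.4600.
MnO fraction = (2.4600 × 70.937) / 495.511 = 174.505/495.511 = 0.3522.

35.22 wt%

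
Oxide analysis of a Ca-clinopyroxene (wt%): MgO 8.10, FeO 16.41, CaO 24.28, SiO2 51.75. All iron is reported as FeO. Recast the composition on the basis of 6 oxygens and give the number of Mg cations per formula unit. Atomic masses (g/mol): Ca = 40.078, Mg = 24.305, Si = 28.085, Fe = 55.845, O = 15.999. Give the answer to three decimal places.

MgO: 8.10/40.304 = 0.20097 mol → 0.20097 mol Mg, 0.20097 mol O.
FeO: 16.41/71.844 = 0.22841 mol → 0.22841 mol Fe, 0.22841 mol O.
CaO: 24.28/56.077 = 0.43298 mol → 0.43298 mol Ca, 0.43298 mol O.
SiO2: 51.75/60.083 = 0.86131 mol → 0.86131 mol Si, 1.72262 mol O.
Total oxygen = 2.58498 mol. Normalization factor = 6/2.58498 = 2.32110.
Mg per 6 O = 0.20097 × 2.32110 = 0.466.

0.466 Mg apfu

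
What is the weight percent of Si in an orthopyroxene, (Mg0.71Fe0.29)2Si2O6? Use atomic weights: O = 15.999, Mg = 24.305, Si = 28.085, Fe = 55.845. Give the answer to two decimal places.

M((Mg0.71Fe0.29)2Si2O6) = 219.067 g/mol.
Si contributes 2 × 28.085 = 56.170 g per mole.
56.170/219.067 = 0.2564 → 25.64%.

25.64 mass %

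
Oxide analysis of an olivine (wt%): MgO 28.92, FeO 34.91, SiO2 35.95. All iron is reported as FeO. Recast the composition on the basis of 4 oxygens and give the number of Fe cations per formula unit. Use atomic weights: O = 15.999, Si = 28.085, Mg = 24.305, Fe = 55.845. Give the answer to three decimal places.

0.810 Fe apfu

MgO: 28.92/40.304 = 0.71755 mol → 0.71755 mol Mg, 0.71755 mol O.
FeO: 34.91/71.844 = 0.48591 mol → 0.48591 mol Fe, 0.48591 mol O.
SiO2: 35.95/60.083 = 0.59834 mol → 0.59834 mol Si, 1.19668 mol O.
Total oxygen = 2.40014 mol. Normalization factor = 4/2.40014 = 1.66657.
Fe per 4 O = 0.48591 × 1.66657 = 0.810.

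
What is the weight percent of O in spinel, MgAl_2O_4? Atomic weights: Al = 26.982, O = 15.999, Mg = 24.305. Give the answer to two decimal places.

Molar mass of MgAl_2O_4: 1*24.305 + 2*26.982 + 4*15.999 = 142.265 g/mol.
Mass of O per formula unit: 4 × 15.999 = 63.996 g.
Weight fraction O = 63.996 / 142.265 = 0.4498.

44.98 wt%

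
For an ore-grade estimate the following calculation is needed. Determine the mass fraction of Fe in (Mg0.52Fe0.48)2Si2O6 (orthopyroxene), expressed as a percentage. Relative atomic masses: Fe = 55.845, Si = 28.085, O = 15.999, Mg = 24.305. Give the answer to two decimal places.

Formula mass = 1.04*24.305 + 0.96*55.845 + 2*28.085 + 6*15.999 = 231.052 g/mol, of which 53.611 g is Fe.
So Fe makes up 53.611/231.052 = 0.2320 of the mass, i.e. 23.20%.

23.20 mass %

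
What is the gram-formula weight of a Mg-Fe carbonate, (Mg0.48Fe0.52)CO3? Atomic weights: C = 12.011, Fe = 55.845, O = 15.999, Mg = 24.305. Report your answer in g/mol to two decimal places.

100.71 g/mol

M = 0.48(24.305) + 0.52(55.845) + 1(12.011) + 3(15.999)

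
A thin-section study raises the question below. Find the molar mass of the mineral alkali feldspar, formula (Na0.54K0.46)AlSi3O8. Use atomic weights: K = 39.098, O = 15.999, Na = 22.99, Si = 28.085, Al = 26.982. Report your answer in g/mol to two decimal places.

269.63 g/mol

M = 0.54*22.99 + 0.46*39.098 + 1*26.982 + 3*28.085 + 8*15.999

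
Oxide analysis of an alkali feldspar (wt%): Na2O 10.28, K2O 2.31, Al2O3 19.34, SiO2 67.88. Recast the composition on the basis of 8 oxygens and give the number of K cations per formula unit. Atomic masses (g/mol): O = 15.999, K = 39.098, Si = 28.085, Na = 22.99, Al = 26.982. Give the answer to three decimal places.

10.28 wt% Na2O ÷ 61.979 g/mol = 0.16586 mol, giving 0.33172 Na and 0.16586 O.
2.31 wt% K2O ÷ 94.195 g/mol = 0.02452 mol, giving 0.04904 K and 0.02452 O.
19.34 wt% Al2O3 ÷ 101.961 g/mol = 0.18968 mol, giving 0.37936 Al and 0.56904 O.
67.88 wt% SiO2 ÷ 60.083 g/mol = 1.12977 mol, giving 1.12977 Si and 2.25954 O.
Oxygen sums to 3.01896; scaling by 8/3.01896 = 2.64992 puts the formula on 8 O.
K: 0.04904 × 2.64992 = 0.130 atoms per formula unit.

0.130 K apfu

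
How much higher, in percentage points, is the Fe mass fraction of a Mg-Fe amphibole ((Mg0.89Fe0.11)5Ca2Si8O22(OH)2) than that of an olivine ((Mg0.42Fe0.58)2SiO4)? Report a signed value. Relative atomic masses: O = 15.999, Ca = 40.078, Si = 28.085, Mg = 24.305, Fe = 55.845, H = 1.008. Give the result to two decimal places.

M((Mg0.89Fe0.11)5Ca2Si8O22(OH)2) = 829.700 g/mol, so wt% Fe = 30.715/829.700 × 100 = 3.70%.
M((Mg0.42Fe0.58)2SiO4) = 177.277 g/mol, so wt% Fe = 64.780/177.277 × 100 = 36.54%.
3.70 − 36.54 = -32.84 pp.

-32.84 percentage points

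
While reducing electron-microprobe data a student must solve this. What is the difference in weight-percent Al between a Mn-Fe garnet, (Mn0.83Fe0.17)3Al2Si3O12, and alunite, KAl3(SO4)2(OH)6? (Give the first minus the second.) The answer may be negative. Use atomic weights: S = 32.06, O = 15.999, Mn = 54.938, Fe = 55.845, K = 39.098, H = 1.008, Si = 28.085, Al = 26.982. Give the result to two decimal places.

-8.65 percentage points

Al in (Mn0.83Fe0.17)3Al2Si3O12: molar mass 495.484 g/mol; 2×26.982 = 53.964 g → 10.89 wt%.
Al in KAl3(SO4)2(OH)6: molar mass 414.198 g/mol; 3×26.982 = 80.946 g → 19.54 wt%.
Difference = 10.89 − 19.54 = -8.65 percentage points.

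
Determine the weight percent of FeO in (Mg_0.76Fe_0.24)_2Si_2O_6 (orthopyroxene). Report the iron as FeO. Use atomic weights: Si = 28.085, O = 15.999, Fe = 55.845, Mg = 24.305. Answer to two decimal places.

15.97 wt%

Formula mass = 215.913 g/mol.
0.48 Fe → 0.4800 mol FeO per formula unit; M(FeO) = 71.844, so FeO mass = 34.485 g.
34.485/215.913 × 100 = 15.97 wt%.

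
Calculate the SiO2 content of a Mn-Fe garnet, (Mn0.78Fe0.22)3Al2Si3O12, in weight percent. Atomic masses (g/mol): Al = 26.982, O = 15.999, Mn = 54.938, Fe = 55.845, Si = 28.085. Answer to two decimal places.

Molar mass of (Mn0.78Fe0.22)3Al2Si3O12 = 2.34·54.938 + 0.66·55.845 + 2·26.982 + 3·28.085 + 12·15.999 = 495.620 g/mol.
Each formula unit contains 3 Si, equivalent to 3/1 = 3.0000 mol SiO2.
M(SiO2) = 1×28.085 + 2×15.999 = 60.083 g/mol.
Mass of SiO2 per formula unit = 3.0000 × 60.083 = 180.249 g.
SiO2 wt% = 180.249 / 495.620 × 100 = 36.37%.

36.37 wt%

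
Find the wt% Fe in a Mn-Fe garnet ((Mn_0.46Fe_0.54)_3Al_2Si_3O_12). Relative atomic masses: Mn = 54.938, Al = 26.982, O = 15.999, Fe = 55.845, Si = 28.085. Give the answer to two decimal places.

Formula mass = 1.38×54.938 + 1.62×55.845 + 2×26.982 + 3×28.085 + 12×15.999 = 496.490 g/mol, of which 90.469 g is Fe.
So Fe makes up 90.469/496.490 = 0.1822 of the mass, i.e. 18.22%.

18.22 wt%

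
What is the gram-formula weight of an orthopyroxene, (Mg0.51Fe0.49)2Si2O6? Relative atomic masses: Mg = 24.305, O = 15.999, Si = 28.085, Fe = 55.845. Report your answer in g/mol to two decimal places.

231.68 g/mol

Mg: 1.02 × 24.305 = 24.7911
Fe: 0.98 × 55.845 = 54.7281
Si: 2 × 28.085 = 56.1700
O: 6 × 15.999 = 95.9940
Summing the contributions gives the formula mass.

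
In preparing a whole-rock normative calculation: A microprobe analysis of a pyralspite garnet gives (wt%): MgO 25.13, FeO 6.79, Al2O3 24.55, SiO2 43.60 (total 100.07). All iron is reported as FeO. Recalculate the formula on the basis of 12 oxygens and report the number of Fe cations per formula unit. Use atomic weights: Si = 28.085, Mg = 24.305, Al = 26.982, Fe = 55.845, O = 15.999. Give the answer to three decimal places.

0.392 Fe apfu

25.13 wt% MgO ÷ 40.304 g/mol = 0.62351 mol, giving 0.62351 Mg and 0.62351 O.
6.79 wt% FeO ÷ 71.844 g/mol = 0.09451 mol, giving 0.09451 Fe and 0.09451 O.
24.55 wt% Al2O3 ÷ 101.961 g/mol = 0.24078 mol, giving 0.48156 Al and 0.72234 O.
43.60 wt% SiO2 ÷ 60.083 g/mol = 0.72566 mol, giving 0.72566 Si and 1.45132 O.
Oxygen sums to 2.89168; scaling by 12/2.89168 = 4.14984 puts the formula on 12 O.
Fe: 0.09451 × 4.14984 = 0.392 atoms per formula unit.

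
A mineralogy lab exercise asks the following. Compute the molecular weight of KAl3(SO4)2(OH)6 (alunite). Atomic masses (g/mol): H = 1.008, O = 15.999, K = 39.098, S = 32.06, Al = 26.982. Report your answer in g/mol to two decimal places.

414.20 g/mol

M = 1(39.098) + 3(26.982) + 2(32.06) + 14(15.999) + 6(1.008)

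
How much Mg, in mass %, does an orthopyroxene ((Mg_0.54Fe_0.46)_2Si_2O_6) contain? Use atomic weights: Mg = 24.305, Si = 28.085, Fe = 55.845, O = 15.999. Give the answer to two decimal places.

Molar mass of (Mg_0.54Fe_0.46)_2Si_2O_6: 1.08·24.305 + 0.92·55.845 + 2·28.085 + 6·15.999 = 229.791 g/mol.
Mass of Mg per formula unit: 1.08 × 24.305 = 26.249 g.
Weight fraction Mg = 26.249 / 229.791 = 0.1142.

11.42 mass %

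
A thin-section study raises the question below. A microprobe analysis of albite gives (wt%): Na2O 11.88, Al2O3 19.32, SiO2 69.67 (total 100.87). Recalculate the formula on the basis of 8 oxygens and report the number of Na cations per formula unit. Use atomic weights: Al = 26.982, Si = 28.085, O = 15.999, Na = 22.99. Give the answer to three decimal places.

Na2O (M=61.979): mol = 0.19168; Na = 0.38336, O = 0.19168.
Al2O3 (M=101.961): mol = 0.18948; Al = 0.37896, O = 0.56844.
SiO2 (M=60.083): mol = 1.15956; Si = 1.15956, O = 2.31912.
ΣO = 3.07924; factor = 8/ΣO = 2.59804.
Na apfu = 0.38336 × 2.59804 = 0.996.

0.996 Na apfu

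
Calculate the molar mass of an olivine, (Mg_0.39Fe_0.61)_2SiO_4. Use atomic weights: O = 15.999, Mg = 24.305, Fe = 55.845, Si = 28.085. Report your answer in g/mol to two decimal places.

179.17 g/mol

M = 0.78(24.305) + 1.22(55.845) + 1(28.085) + 4(15.999)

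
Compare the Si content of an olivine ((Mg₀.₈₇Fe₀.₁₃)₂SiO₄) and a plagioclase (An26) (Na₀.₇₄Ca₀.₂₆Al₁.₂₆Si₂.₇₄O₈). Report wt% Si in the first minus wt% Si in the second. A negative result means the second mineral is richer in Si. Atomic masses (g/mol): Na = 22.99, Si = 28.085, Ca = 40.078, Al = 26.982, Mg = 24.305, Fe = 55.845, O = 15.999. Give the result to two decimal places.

-10.03 percentage points

Si in (Mg₀.₈₇Fe₀.₁₃)₂SiO₄: molar mass 148.891 g/mol; 1×28.085 = 28.085 g → 18.86 wt%.
Si in Na₀.₇₄Ca₀.₂₆Al₁.₂₆Si₂.₇₄O₈: molar mass 266.375 g/mol; 2.74×28.085 = 76.953 g → 28.89 wt%.
Difference = 18.86 − 28.89 = -10.03 percentage points.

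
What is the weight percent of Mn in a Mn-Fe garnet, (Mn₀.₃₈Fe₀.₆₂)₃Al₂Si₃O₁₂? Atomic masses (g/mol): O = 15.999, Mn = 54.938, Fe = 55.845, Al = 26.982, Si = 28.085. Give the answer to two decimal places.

Molar mass of (Mn₀.₃₈Fe₀.₆₂)₃Al₂Si₃O₁₂: 1.14*54.938 + 1.86*55.845 + 2*26.982 + 3*28.085 + 12*15.999 = 496.708 g/mol.
Mass of Mn per formula unit: 1.14 × 54.938 = 62.629 g.
Weight fraction Mn = 62.629 / 496.708 = 0.1261.

12.61 wt%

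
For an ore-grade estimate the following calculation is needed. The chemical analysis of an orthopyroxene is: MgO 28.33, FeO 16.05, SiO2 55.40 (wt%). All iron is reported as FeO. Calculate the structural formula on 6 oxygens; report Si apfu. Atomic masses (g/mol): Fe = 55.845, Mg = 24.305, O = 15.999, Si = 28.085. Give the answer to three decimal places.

28.33 wt% MgO ÷ 40.304 g/mol = 0.70291 mol, giving 0.70291 Mg and 0.70291 O.
16.05 wt% FeO ÷ 71.844 g/mol = 0.22340 mol, giving 0.22340 Fe and 0.22340 O.
55.40 wt% SiO2 ÷ 60.083 g/mol = 0.92206 mol, giving 0.92206 Si and 1.84412 O.
Oxygen sums to 2.77043; scaling by 6/2.77043 = 2.16573 puts the formula on 6 O.
Si: 0.92206 × 2.16573 = 1.997 atoms per formula unit.

1.997 Si apfu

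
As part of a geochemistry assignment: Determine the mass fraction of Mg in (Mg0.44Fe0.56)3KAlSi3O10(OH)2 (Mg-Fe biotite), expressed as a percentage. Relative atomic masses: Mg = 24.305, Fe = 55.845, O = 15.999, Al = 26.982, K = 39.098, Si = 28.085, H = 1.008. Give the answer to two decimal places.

Molar mass of (Mg0.44Fe0.56)3KAlSi3O10(OH)2: 1.32×24.305 + 1.68×55.845 + 1×39.098 + 1×26.982 + 3×28.085 + 12×15.999 + 2×1.008 = 470.241 g/mol.
Mass of Mg per formula unit: 1.32 × 24.305 = 32.083 g.
Weight fraction Mg = 32.083 / 470.241 = 0.0682.

6.82 weight percent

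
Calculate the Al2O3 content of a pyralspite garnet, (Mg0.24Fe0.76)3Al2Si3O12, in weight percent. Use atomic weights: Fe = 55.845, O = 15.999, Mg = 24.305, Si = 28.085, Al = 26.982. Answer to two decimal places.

21.46 wt%

Molar mass of (Mg0.24Fe0.76)3Al2Si3O12 = 0.72×24.305 + 2.28×55.845 + 2×26.982 + 3×28.085 + 12×15.999 = 475.033 g/mol.
Each formula unit contains 2 Al, equivalent to 2/2 = 1.0000 mol Al2O3.
M(Al2O3) = 2×26.982 + 3×15.999 = 101.961 g/mol.
Mass of Al2O3 per formula unit = 1.0000 × 101.961 = 101.961 g.
Al2O3 wt% = 101.961 / 475.033 × 100 = 21.46%.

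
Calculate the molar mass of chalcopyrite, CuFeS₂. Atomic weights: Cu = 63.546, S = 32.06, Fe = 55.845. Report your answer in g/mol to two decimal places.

The formula mass is the sum 1·63.546 + 1·55.845 + 2·32.06.

183.51 g/mol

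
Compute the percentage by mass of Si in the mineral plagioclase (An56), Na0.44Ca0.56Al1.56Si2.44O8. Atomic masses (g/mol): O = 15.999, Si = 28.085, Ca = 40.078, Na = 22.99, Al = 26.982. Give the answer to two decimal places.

25.27 mass %

Formula mass = 0.44*22.99 + 0.56*40.078 + 1.56*26.982 + 2.44*28.085 + 8*15.999 = 271.171 g/mol, of which 68.527 g is Si.
So Si makes up 68.527/271.171 = 0.2527 of the mass, i.e. 25.27%.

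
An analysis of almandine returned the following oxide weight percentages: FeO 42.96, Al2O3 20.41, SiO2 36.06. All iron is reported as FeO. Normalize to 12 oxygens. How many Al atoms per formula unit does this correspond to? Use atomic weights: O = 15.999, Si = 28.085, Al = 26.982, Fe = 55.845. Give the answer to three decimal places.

2.003 Al apfu

42.96 wt% FeO ÷ 71.844 g/mol = 0.59796 mol, giving 0.59796 Fe and 0.59796 O.
20.41 wt% Al2O3 ÷ 101.961 g/mol = 0.20017 mol, giving 0.40034 Al and 0.60051 O.
36.06 wt% SiO2 ÷ 60.083 g/mol = 0.60017 mol, giving 0.60017 Si and 1.20034 O.
Oxygen sums to 2.39881; scaling by 12/2.39881 = 5.00248 puts the formula on 12 O.
Al: 0.40034 × 5.00248 = 2.003 atoms per formula unit.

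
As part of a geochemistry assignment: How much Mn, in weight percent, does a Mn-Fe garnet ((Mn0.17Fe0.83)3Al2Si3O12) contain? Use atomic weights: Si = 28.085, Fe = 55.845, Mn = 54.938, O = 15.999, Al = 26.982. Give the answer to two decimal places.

Formula mass = 0.51*54.938 + 2.49*55.845 + 2*26.982 + 3*28.085 + 12*15.999 = 497.279 g/mol, of which 28.018 g is Mn.
So Mn makes up 28.018/497.279 = 0.0563 of the mass, i.e. 5.63%.

5.63 weight percent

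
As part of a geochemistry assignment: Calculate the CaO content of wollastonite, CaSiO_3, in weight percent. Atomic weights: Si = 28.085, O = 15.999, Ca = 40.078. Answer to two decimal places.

Molar mass of CaSiO_3 = 1*40.078 + 1*28.085 + 3*15.999 = 116.160 g/mol.
Each formula unit contains 1 Ca, equivalent to 1/1 = 1.0000 mol CaO.
M(CaO) = 1×40.078 + 1×15.999 = 56.077 g/mol.
Mass of CaO per formula unit = 1.0000 × 56.077 = 56.077 g.
CaO wt% = 56.077 / 116.160 × 100 = 48.28%.

48.28 wt%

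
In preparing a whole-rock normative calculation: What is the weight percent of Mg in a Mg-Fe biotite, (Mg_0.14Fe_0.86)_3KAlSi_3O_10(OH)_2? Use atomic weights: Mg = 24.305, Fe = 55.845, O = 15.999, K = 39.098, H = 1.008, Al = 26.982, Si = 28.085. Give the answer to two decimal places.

2.05 weight percent

Formula mass = 0.42·24.305 + 2.58·55.845 + 1·39.098 + 1·26.982 + 3·28.085 + 12·15.999 + 2·1.008 = 498.627 g/mol, of which 10.208 g is Mg.
So Mg makes up 10.208/498.627 = 0.0205 of the mass, i.e. 2.05%.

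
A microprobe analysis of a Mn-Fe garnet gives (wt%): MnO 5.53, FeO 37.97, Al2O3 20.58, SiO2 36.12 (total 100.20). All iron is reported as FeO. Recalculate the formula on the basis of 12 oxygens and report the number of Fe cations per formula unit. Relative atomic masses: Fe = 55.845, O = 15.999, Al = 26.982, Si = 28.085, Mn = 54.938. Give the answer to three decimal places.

MnO: 5.53/70.937 = 0.07796 mol → 0.07796 mol Mn, 0.07796 mol O.
FeO: 37.97/71.844 = 0.52851 mol → 0.52851 mol Fe, 0.52851 mol O.
Al2O3: 20.58/101.961 = 0.20184 mol → 0.40368 mol Al, 0.60552 mol O.
SiO2: 36.12/60.083 = 0.60117 mol → 0.60117 mol Si, 1.20234 mol O.
Total oxygen = 2.41433 mol. Normalization factor = 12/2.41433 = 4.97032.
Fe per 12 O = 0.52851 × 4.97032 = 2.627.

2.627 Fe apfu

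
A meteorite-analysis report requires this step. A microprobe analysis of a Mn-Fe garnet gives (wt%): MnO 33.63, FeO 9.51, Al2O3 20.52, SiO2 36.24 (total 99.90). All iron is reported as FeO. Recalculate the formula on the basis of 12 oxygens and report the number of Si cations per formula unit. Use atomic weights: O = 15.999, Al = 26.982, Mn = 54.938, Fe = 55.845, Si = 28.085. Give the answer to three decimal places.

33.63 wt% MnO ÷ 70.937 g/mol = 0.47408 mol, giving 0.47408 Mn and 0.47408 O.
9.51 wt% FeO ÷ 71.844 g/mol = 0.13237 mol, giving 0.13237 Fe and 0.13237 O.
20.52 wt% Al2O3 ÷ 101.961 g/mol = 0.20125 mol, giving 0.40250 Al and 0.60375 O.
36.24 wt% SiO2 ÷ 60.083 g/mol = 0.60317 mol, giving 0.60317 Si and 1.20634 O.
Oxygen sums to 2.41654; scaling by 12/2.41654 = 4.96578 puts the formula on 12 O.
Si: 0.60317 × 4.96578 = 2.995 atoms per formula unit.

2.995 Si apfu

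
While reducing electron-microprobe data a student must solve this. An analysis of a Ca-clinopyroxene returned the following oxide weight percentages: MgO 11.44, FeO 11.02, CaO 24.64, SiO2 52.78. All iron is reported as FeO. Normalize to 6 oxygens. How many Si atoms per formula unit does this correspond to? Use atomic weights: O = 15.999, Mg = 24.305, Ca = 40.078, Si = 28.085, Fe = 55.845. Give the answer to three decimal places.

2.001 Si apfu

11.44 wt% MgO ÷ 40.304 g/mol = 0.28384 mol, giving 0.28384 Mg and 0.28384 O.
11.02 wt% FeO ÷ 71.844 g/mol = 0.15339 mol, giving 0.15339 Fe and 0.15339 O.
24.64 wt% CaO ÷ 56.077 g/mol = 0.43940 mol, giving 0.43940 Ca and 0.43940 O.
52.78 wt% SiO2 ÷ 60.083 g/mol = 0.87845 mol, giving 0.87845 Si and 1.75690 O.
Oxygen sums to 2.63353; scaling by 6/2.63353 = 2.27831 puts the formula on 6 O.
Si: 0.87845 × 2.27831 = 2.001 atoms per formula unit.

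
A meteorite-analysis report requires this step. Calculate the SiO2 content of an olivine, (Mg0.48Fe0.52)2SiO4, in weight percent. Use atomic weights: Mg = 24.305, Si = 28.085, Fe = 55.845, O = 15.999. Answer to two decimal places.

34.63 wt%

Formula mass = 173.493 g/mol.
1 Si → 1.0000 mol SiO2 per formula unit; M(SiO2) = 60.083, so SiO2 mass = 60.083 g.
60.083/173.493 × 100 = 34.63 wt%.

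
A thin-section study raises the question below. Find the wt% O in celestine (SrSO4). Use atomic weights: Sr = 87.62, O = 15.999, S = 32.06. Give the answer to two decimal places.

34.84 weight percent

Molar mass of SrSO4: 1·87.62 + 1·32.06 + 4·15.999 = 183.676 g/mol.
Mass of O per formula unit: 4 × 15.999 = 63.996 g.
Weight fraction O = 63.996 / 183.676 = 0.3484.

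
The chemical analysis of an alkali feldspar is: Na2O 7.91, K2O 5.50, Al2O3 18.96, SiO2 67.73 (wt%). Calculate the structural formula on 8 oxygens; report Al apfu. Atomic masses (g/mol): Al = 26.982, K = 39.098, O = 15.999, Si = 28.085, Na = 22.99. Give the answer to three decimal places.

0.992 Al apfu

7.91 wt% Na2O ÷ 61.979 g/mol = 0.12762 mol, giving 0.25524 Na and 0.12762 O.
5.50 wt% K2O ÷ 94.195 g/mol = 0.05839 mol, giving 0.11678 K and 0.05839 O.
18.96 wt% Al2O3 ÷ 101.961 g/mol = 0.18595 mol, giving 0.37190 Al and 0.55785 O.
67.73 wt% SiO2 ÷ 60.083 g/mol = 1.12727 mol, giving 1.12727 Si and 2.25454 O.
Oxygen sums to 2.99840; scaling by 8/2.99840 = 2.66809 puts the formula on 8 O.
Al: 0.37190 × 2.66809 = 0.992 atoms per formula unit.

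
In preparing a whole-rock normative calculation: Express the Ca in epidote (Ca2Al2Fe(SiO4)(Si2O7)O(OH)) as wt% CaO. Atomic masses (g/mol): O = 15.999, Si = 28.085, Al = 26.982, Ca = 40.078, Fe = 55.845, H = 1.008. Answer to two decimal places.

23.21 wt%

Formula mass = 483.215 g/mol.
2 Ca → 2.0000 mol CaO per formula unit; M(CaO) = 56.077, so CaO mass = 112.154 g.
112.154/483.215 × 100 = 23.21 wt%.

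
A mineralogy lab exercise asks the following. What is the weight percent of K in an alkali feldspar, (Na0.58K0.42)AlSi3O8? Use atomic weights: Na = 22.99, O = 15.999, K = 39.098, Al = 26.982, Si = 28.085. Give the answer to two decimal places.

Formula mass = 0.58*22.99 + 0.42*39.098 + 1*26.982 + 3*28.085 + 8*15.999 = 268.984 g/mol, of which 16.421 g is K.
So K makes up 16.421/268.984 = 0.0610 of the mass, i.e. 6.10%.

6.10 mass %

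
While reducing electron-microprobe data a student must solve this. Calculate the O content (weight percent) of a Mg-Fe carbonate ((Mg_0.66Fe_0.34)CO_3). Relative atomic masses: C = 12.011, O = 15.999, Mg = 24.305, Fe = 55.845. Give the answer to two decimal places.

Molar mass of (Mg_0.66Fe_0.34)CO_3: 0.66×24.305 + 0.34×55.845 + 1×12.011 + 3×15.999 = 95.037 g/mol.
Mass of O per formula unit: 3 × 15.999 = 47.997 g.
Weight fraction O = 47.997 / 95.037 = 0.5050.

50.50 weight percent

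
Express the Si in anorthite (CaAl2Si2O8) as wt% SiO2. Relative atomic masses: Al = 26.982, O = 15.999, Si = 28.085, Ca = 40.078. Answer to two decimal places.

43.19 wt%

M(CaAl2Si2O8) = 278.204 g/mol; M(SiO2) = 60.083 g/mol.
Moles SiO2 per formula unit = 2 Si ÷ 1 = 2.0000.
SiO2 fraction = (2.0000 × 60.083) / 278.204 = 120.166/278.204 = 0.4319.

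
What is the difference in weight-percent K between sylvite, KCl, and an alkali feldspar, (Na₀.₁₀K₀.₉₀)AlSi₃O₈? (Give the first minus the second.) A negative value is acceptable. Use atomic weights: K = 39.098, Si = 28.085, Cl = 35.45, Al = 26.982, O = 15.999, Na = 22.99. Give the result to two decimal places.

K in KCl: molar mass 74.548 g/mol; 1×39.098 = 39.098 g → 52.45 wt%.
K in (Na₀.₁₀K₀.₉₀)AlSi₃O₈: molar mass 276.716 g/mol; 0.90×39.098 = 35.188 g → 12.72 wt%.
Difference = 52.45 − 12.72 = 39.73 percentage points.

39.73 percentage points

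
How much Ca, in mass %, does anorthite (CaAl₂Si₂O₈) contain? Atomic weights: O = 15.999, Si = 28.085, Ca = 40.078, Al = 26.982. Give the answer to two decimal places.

14.41 mass %

M(CaAl₂Si₂O₈) = 278.204 g/mol.
Ca contributes 1 × 40.078 = 40.078 g per mole.
40.078/278.204 = 0.1441 → 14.41%.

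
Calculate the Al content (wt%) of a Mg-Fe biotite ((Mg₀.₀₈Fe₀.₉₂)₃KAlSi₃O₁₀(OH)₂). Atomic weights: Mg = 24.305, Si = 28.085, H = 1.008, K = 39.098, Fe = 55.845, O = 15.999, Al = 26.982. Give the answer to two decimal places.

M((Mg₀.₀₈Fe₀.₉₂)₃KAlSi₃O₁₀(OH)₂) = 504.304 g/mol.
Al contributes 1 × 26.982 = 26.982 g per mole.
26.982/504.304 = 0.0535 → 5.35%.

5.35 wt%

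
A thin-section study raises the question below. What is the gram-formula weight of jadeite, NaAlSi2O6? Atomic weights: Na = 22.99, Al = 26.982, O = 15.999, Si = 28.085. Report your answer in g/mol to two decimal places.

202.14 g/mol

M = 1·22.99 + 1·26.982 + 2·28.085 + 6·15.999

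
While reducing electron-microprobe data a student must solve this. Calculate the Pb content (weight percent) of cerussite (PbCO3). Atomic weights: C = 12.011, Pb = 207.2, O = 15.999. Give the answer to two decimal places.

Molar mass of PbCO3: 1*207.2 + 1*12.011 + 3*15.999 = 267.208 g/mol.
Mass of Pb per formula unit: 1 × 207.2 = 207.200 g.
Weight fraction Pb = 207.200 / 267.208 = 0.7754.

77.54 weight percent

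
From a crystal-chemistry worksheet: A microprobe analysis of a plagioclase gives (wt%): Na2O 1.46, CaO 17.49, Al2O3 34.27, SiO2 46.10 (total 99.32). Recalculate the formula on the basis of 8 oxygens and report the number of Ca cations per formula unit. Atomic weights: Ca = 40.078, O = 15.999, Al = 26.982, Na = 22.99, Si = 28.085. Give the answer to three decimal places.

0.867 Ca apfu

Na2O: 1.46/61.979 = 0.02356 mol → 0.04712 mol Na, 0.02356 mol O.
CaO: 17.49/56.077 = 0.31189 mol → 0.31189 mol Ca, 0.31189 mol O.
Al2O3: 34.27/101.961 = 0.33611 mol → 0.67222 mol Al, 1.00833 mol O.
SiO2: 46.10/60.083 = 0.76727 mol → 0.76727 mol Si, 1.53454 mol O.
Total oxygen = 2.87832 mol. Normalization factor = 8/2.87832 = 2.77940.
Ca per 8 O = 0.31189 × 2.77940 = 0.867.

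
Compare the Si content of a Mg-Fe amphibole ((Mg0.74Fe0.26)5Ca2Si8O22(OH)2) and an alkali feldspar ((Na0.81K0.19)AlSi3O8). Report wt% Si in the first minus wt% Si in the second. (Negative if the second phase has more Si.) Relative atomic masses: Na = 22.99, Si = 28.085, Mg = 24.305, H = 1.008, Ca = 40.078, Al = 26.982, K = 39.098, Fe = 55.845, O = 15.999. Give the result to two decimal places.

M((Mg0.74Fe0.26)5Ca2Si8O22(OH)2) = 853.355 g/mol, so wt% Si = 224.680/853.355 × 100 = 26.33%.
M((Na0.81K0.19)AlSi3O8) = 265.280 g/mol, so wt% Si = 84.255/265.280 × 100 = 31.76%.
26.33 − 31.76 = -5.43 pp.

-5.43 percentage points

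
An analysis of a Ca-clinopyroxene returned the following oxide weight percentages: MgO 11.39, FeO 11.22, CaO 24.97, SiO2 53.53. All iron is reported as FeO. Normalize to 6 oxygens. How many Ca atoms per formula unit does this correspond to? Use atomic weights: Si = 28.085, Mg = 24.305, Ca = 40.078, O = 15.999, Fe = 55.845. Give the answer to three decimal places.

MgO (M=40.304): mol = 0.28260; Mg = 0.28260, O = 0.28260.
FeO (M=71.844): mol = 0.15617; Fe = 0.15617, O = 0.15617.
CaO (M=56.077): mol = 0.44528; Ca = 0.44528, O = 0.44528.
SiO2 (M=60.083): mol = 0.89093; Si = 0.89093, O = 1.78186.
ΣO = 2.66591; factor = 6/ΣO = 2.25064.
Ca apfu = 0.44528 × 2.25064 = 1.002.

1.002 Ca apfu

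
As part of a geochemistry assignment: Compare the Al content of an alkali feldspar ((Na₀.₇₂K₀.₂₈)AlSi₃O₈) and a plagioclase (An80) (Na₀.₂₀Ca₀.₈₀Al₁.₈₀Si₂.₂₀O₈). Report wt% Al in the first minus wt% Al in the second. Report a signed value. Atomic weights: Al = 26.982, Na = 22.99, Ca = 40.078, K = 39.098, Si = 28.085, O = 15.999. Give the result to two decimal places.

-7.54 percentage points

M((Na₀.₇₂K₀.₂₈)AlSi₃O₈) = 266.729 g/mol, so wt% Al = 26.982/266.729 × 100 = 10.12%.
M(Na₀.₂₀Ca₀.₈₀Al₁.₈₀Si₂.₂₀O₈) = 275.007 g/mol, so wt% Al = 48.568/275.007 × 100 = 17.66%.
10.12 − 17.66 = -7.54 pp.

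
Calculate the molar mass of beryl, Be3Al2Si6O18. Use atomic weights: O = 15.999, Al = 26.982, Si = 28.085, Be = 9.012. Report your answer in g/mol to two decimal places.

537.49 g/mol

The formula mass is the sum 3(9.012) + 2(26.982) + 6(28.085) + 18(15.999).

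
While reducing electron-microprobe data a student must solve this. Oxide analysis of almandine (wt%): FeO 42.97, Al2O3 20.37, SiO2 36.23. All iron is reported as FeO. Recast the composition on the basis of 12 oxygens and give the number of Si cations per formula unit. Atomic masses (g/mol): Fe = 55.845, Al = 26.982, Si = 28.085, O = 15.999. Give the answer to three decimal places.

3.011 Si apfu

42.97 wt% FeO ÷ 71.844 g/mol = 0.59810 mol, giving 0.59810 Fe and 0.59810 O.
20.37 wt% Al2O3 ÷ 101.961 g/mol = 0.19978 mol, giving 0.39956 Al and 0.59934 O.
36.23 wt% SiO2 ÷ 60.083 g/mol = 0.60300 mol, giving 0.60300 Si and 1.20600 O.
Oxygen sums to 2.40344; scaling by 12/2.40344 = 4.99284 puts the formula on 12 O.
Si: 0.60300 × 4.99284 = 3.011 atoms per formula unit.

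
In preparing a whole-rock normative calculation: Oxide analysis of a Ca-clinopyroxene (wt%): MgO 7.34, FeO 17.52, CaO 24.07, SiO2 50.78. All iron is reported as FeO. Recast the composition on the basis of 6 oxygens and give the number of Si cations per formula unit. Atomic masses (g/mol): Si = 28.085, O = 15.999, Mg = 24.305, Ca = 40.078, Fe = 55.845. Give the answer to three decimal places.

7.34 wt% MgO ÷ 40.304 g/mol = 0.18212 mol, giving 0.18212 Mg and 0.18212 O.
17.52 wt% FeO ÷ 71.844 g/mol = 0.24386 mol, giving 0.24386 Fe and 0.24386 O.
24.07 wt% CaO ÷ 56.077 g/mol = 0.42923 mol, giving 0.42923 Ca and 0.42923 O.
50.78 wt% SiO2 ÷ 60.083 g/mol = 0.84516 mol, giving 0.84516 Si and 1.69032 O.
Oxygen sums to 2.54553; scaling by 6/2.54553 = 2.35707 puts the formula on 6 O.
Si: 0.84516 × 2.35707 = 1.992 atoms per formula unit.

1.992 Si apfu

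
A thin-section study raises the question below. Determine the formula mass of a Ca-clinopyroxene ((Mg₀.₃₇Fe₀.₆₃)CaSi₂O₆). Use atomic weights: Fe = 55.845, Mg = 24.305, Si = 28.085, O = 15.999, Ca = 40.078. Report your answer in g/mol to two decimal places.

236.42 g/mol

M = 0.37·24.305 + 0.63·55.845 + 1·40.078 + 2·28.085 + 6·15.999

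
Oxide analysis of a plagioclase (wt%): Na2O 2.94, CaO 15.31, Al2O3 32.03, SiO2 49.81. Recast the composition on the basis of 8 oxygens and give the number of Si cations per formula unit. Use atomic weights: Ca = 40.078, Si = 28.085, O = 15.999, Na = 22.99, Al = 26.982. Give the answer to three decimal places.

2.94 wt% Na2O ÷ 61.979 g/mol = 0.04744 mol, giving 0.09488 Na and 0.04744 O.
15.31 wt% CaO ÷ 56.077 g/mol = 0.27302 mol, giving 0.27302 Ca and 0.27302 O.
32.03 wt% Al2O3 ÷ 101.961 g/mol = 0.31414 mol, giving 0.62828 Al and 0.94242 O.
49.81 wt% SiO2 ÷ 60.083 g/mol = 0.82902 mol, giving 0.82902 Si and 1.65804 O.
Oxygen sums to 2.92092; scaling by 8/2.92092 = 2.73886 puts the formula on 8 O.
Si: 0.82902 × 2.73886 = 2.271 atoms per formula unit.

2.271 Si apfu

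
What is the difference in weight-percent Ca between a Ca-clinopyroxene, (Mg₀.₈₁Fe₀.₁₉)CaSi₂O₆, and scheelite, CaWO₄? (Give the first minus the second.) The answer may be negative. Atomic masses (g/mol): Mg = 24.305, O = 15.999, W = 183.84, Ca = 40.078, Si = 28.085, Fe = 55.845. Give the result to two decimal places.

Ca in (Mg₀.₈₁Fe₀.₁₉)CaSi₂O₆: molar mass 222.540 g/mol; 1×40.078 = 40.078 g → 18.01 wt%.
Ca in CaWO₄: molar mass 287.914 g/mol; 1×40.078 = 40.078 g → 13.92 wt%.
Difference = 18.01 − 13.92 = 4.09 percentage points.

4.09 percentage points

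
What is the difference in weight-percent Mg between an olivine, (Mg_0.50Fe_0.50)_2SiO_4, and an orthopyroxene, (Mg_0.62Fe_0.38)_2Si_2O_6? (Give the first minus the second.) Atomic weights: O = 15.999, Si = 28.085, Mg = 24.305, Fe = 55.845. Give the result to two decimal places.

0.70 percentage points

M((Mg_0.50Fe_0.50)_2SiO_4) = 172.231 g/mol, so wt% Mg = 24.305/172.231 × 100 = 14.11%.
M((Mg_0.62Fe_0.38)_2Si_2O_6) = 224.744 g/mol, so wt% Mg = 30.138/224.744 × 100 = 13.41%.
14.11 − 13.41 = 0.70 pp.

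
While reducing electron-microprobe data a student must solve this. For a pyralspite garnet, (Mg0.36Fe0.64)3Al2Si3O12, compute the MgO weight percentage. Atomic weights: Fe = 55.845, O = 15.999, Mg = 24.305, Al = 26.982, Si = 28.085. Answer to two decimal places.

M((Mg0.36Fe0.64)3Al2Si3O12) = 463.679 g/mol; M(MgO) = 40.304 g/mol.
Moles MgO per formula unit = 1.08 Mg ÷ 1 = 1.0800.
MgO fraction = (1.0800 × 40.304) / 463.679 = 43.528/463.679 = 0.0939.

9.39 wt%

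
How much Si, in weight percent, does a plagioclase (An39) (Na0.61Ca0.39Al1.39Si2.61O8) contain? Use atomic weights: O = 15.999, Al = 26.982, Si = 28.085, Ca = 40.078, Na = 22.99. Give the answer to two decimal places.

27.31 weight percent

M(Na0.61Ca0.39Al1.39Si2.61O8) = 268.453 g/mol.
Si contributes 2.61 × 28.085 = 73.302 g per mole.
73.302/268.453 = 0.2731 → 27.31%.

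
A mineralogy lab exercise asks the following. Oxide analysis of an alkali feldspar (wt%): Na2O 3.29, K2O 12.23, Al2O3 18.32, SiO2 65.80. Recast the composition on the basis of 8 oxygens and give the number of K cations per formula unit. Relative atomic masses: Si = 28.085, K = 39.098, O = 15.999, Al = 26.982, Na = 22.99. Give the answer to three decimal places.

Na2O: 3.29/61.979 = 0.05308 mol → 0.10616 mol Na, 0.05308 mol O.
K2O: 12.23/94.195 = 0.12984 mol → 0.25968 mol K, 0.12984 mol O.
Al2O3: 18.32/101.961 = 0.17968 mol → 0.35936 mol Al, 0.53904 mol O.
SiO2: 65.80/60.083 = 1.09515 mol → 1.09515 mol Si, 2.19030 mol O.
Total oxygen = 2.91226 mol. Normalization factor = 8/2.91226 = 2.74701.
K per 8 O = 0.25968 × 2.74701 = 0.713.

0.713 K apfu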